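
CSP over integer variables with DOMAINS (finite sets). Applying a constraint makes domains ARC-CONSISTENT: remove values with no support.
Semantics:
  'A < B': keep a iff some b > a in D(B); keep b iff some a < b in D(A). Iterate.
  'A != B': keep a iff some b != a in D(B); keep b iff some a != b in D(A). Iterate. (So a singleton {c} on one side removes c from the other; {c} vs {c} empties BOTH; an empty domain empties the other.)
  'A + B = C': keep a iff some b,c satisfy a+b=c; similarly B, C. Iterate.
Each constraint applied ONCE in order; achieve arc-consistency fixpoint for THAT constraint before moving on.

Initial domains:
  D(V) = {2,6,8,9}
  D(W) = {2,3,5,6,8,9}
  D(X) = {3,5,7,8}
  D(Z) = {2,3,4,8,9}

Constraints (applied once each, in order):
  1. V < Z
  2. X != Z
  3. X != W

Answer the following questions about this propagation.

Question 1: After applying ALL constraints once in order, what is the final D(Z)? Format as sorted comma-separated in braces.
Constraint 1 (V < Z) on D(V)={2,6,8,9} D(Z)={2,3,4,8,9}: V {2,6,8,9}->{2,6,8}; Z {2,3,4,8,9}->{3,4,8,9}
Constraint 2 (X != Z) on D(X)={3,5,7,8} D(Z)={3,4,8,9}: no change
Constraint 3 (X != W) on D(X)={3,5,7,8} D(W)={2,3,5,6,8,9}: no change
So after all 3 constraints: D(Z) = {3,4,8,9}

Answer: {3,4,8,9}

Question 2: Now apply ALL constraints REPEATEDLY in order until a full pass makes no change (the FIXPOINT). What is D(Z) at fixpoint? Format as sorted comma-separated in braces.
Answer: {3,4,8,9}

Derivation:
pass 0 (initial): D(Z)={2,3,4,8,9}
pass 1: V {2,6,8,9}->{2,6,8}; Z {2,3,4,8,9}->{3,4,8,9}
pass 2: no change
Fixpoint after 2 passes: D(Z) = {3,4,8,9}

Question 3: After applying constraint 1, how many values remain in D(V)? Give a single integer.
Constraint 1 (V < Z) on D(V)={2,6,8,9} D(Z)={2,3,4,8,9}: V {2,6,8,9}->{2,6,8}; Z {2,3,4,8,9}->{3,4,8,9}
So after constraint 1: D(V)={2,6,8}, size = 3

Answer: 3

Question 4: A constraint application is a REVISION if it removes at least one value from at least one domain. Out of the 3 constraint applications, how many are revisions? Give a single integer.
Constraint 1 (V < Z) on D(V)={2,6,8,9} D(Z)={2,3,4,8,9}: V {2,6,8,9}->{2,6,8}; Z {2,3,4,8,9}->{3,4,8,9} => REVISION
Constraint 2 (X != Z) on D(X)={3,5,7,8} D(Z)={3,4,8,9}: no change => not a revision
Constraint 3 (X != W) on D(X)={3,5,7,8} D(W)={2,3,5,6,8,9}: no change => not a revision
Total revisions = 1

Answer: 1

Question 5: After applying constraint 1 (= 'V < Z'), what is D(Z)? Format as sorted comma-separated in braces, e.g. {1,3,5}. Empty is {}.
Answer: {3,4,8,9}

Derivation:
Constraint 1 (V < Z) on D(V)={2,6,8,9} D(Z)={2,3,4,8,9}: V {2,6,8,9}->{2,6,8}; Z {2,3,4,8,9}->{3,4,8,9}
So after constraint 1: D(Z) = {3,4,8,9}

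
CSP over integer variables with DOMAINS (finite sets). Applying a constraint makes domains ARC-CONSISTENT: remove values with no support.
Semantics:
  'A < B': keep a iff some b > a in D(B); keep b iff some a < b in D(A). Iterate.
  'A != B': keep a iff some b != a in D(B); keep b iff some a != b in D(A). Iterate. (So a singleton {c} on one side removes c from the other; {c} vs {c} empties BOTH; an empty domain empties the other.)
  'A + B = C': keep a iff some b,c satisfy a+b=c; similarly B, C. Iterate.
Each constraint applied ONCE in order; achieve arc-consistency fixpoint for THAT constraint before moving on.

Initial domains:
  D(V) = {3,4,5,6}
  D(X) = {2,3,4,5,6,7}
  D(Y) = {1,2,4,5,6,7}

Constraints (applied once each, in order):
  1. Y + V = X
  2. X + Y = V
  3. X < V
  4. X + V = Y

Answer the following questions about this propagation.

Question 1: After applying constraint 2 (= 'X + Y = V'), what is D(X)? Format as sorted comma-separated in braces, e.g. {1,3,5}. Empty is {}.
Constraint 1 (Y + V = X) on D(Y)={1,2,4,5,6,7} D(V)={3,4,5,6} D(X)={2,3,4,5,6,7}: Y {1,2,4,5,6,7}->{1,2,4}; X {2,3,4,5,6,7}->{4,5,6,7}
Constraint 2 (X + Y = V) on D(X)={4,5,6,7} D(Y)={1,2,4} D(V)={3,4,5,6}: X {4,5,6,7}->{4,5}; Y {1,2,4}->{1,2}; V {3,4,5,6}->{5,6}
So after constraint 2: D(X) = {4,5}

Answer: {4,5}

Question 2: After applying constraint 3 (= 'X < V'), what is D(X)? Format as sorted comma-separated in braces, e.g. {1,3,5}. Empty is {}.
Answer: {4,5}

Derivation:
Constraint 1 (Y + V = X) on D(Y)={1,2,4,5,6,7} D(V)={3,4,5,6} D(X)={2,3,4,5,6,7}: Y {1,2,4,5,6,7}->{1,2,4}; X {2,3,4,5,6,7}->{4,5,6,7}
Constraint 2 (X + Y = V) on D(X)={4,5,6,7} D(Y)={1,2,4} D(V)={3,4,5,6}: X {4,5,6,7}->{4,5}; Y {1,2,4}->{1,2}; V {3,4,5,6}->{5,6}
Constraint 3 (X < V) on D(X)={4,5} D(V)={5,6}: no change
So after constraint 3: D(X) = {4,5}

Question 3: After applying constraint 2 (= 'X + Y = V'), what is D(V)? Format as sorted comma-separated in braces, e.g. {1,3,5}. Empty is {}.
Constraint 1 (Y + V = X) on D(Y)={1,2,4,5,6,7} D(V)={3,4,5,6} D(X)={2,3,4,5,6,7}: Y {1,2,4,5,6,7}->{1,2,4}; X {2,3,4,5,6,7}->{4,5,6,7}
Constraint 2 (X + Y = V) on D(X)={4,5,6,7} D(Y)={1,2,4} D(V)={3,4,5,6}: X {4,5,6,7}->{4,5}; Y {1,2,4}->{1,2}; V {3,4,5,6}->{5,6}
So after constraint 2: D(V) = {5,6}

Answer: {5,6}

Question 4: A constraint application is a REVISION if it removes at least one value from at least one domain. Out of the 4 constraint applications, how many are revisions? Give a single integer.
Answer: 3

Derivation:
Constraint 1 (Y + V = X) on D(Y)={1,2,4,5,6,7} D(V)={3,4,5,6} D(X)={2,3,4,5,6,7}: Y {1,2,4,5,6,7}->{1,2,4}; X {2,3,4,5,6,7}->{4,5,6,7} => REVISION
Constraint 2 (X + Y = V) on D(X)={4,5,6,7} D(Y)={1,2,4} D(V)={3,4,5,6}: X {4,5,6,7}->{4,5}; Y {1,2,4}->{1,2}; V {3,4,5,6}->{5,6} => REVISION
Constraint 3 (X < V) on D(X)={4,5} D(V)={5,6}: no change => not a revision
Constraint 4 (X + V = Y) on D(X)={4,5} D(V)={5,6} D(Y)={1,2}: X {4,5}->{}; V {5,6}->{}; Y {1,2}->{} => REVISION
Total revisions = 3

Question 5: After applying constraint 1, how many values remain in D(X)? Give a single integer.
Answer: 4

Derivation:
Constraint 1 (Y + V = X) on D(Y)={1,2,4,5,6,7} D(V)={3,4,5,6} D(X)={2,3,4,5,6,7}: Y {1,2,4,5,6,7}->{1,2,4}; X {2,3,4,5,6,7}->{4,5,6,7}
So after constraint 1: D(X)={4,5,6,7}, size = 4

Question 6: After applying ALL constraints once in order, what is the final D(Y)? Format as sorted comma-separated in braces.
Answer: {}

Derivation:
Constraint 1 (Y + V = X) on D(Y)={1,2,4,5,6,7} D(V)={3,4,5,6} D(X)={2,3,4,5,6,7}: Y {1,2,4,5,6,7}->{1,2,4}; X {2,3,4,5,6,7}->{4,5,6,7}
Constraint 2 (X + Y = V) on D(X)={4,5,6,7} D(Y)={1,2,4} D(V)={3,4,5,6}: X {4,5,6,7}->{4,5}; Y {1,2,4}->{1,2}; V {3,4,5,6}->{5,6}
Constraint 3 (X < V) on D(X)={4,5} D(V)={5,6}: no change
Constraint 4 (X + V = Y) on D(X)={4,5} D(V)={5,6} D(Y)={1,2}: X {4,5}->{}; V {5,6}->{}; Y {1,2}->{}
So after all 4 constraints: D(Y) = {}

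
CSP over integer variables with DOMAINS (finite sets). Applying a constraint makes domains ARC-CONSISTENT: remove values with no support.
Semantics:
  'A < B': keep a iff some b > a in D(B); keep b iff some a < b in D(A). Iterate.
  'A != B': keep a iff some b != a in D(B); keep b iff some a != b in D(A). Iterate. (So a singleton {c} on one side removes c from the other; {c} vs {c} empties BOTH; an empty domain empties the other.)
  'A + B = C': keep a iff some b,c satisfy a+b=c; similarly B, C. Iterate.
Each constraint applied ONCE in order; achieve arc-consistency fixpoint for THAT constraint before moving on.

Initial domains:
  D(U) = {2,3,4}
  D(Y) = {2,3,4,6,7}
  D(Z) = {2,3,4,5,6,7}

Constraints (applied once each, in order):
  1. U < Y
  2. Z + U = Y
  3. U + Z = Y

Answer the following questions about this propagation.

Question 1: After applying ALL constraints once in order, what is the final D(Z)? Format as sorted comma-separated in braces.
Constraint 1 (U < Y) on D(U)={2,3,4} D(Y)={2,3,4,6,7}: Y {2,3,4,6,7}->{3,4,6,7}
Constraint 2 (Z + U = Y) on D(Z)={2,3,4,5,6,7} D(U)={2,3,4} D(Y)={3,4,6,7}: Z {2,3,4,5,6,7}->{2,3,4,5}; Y {3,4,6,7}->{4,6,7}
Constraint 3 (U + Z = Y) on D(U)={2,3,4} D(Z)={2,3,4,5} D(Y)={4,6,7}: no change
So after all 3 constraints: D(Z) = {2,3,4,5}

Answer: {2,3,4,5}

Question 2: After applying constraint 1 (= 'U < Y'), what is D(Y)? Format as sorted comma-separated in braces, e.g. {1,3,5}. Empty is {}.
Answer: {3,4,6,7}

Derivation:
Constraint 1 (U < Y) on D(U)={2,3,4} D(Y)={2,3,4,6,7}: Y {2,3,4,6,7}->{3,4,6,7}
So after constraint 1: D(Y) = {3,4,6,7}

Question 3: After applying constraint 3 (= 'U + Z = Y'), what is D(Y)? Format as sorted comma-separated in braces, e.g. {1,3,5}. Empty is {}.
Answer: {4,6,7}

Derivation:
Constraint 1 (U < Y) on D(U)={2,3,4} D(Y)={2,3,4,6,7}: Y {2,3,4,6,7}->{3,4,6,7}
Constraint 2 (Z + U = Y) on D(Z)={2,3,4,5,6,7} D(U)={2,3,4} D(Y)={3,4,6,7}: Z {2,3,4,5,6,7}->{2,3,4,5}; Y {3,4,6,7}->{4,6,7}
Constraint 3 (U + Z = Y) on D(U)={2,3,4} D(Z)={2,3,4,5} D(Y)={4,6,7}: no change
So after constraint 3: D(Y) = {4,6,7}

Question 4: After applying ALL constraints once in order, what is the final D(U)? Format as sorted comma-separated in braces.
Constraint 1 (U < Y) on D(U)={2,3,4} D(Y)={2,3,4,6,7}: Y {2,3,4,6,7}->{3,4,6,7}
Constraint 2 (Z + U = Y) on D(Z)={2,3,4,5,6,7} D(U)={2,3,4} D(Y)={3,4,6,7}: Z {2,3,4,5,6,7}->{2,3,4,5}; Y {3,4,6,7}->{4,6,7}
Constraint 3 (U + Z = Y) on D(U)={2,3,4} D(Z)={2,3,4,5} D(Y)={4,6,7}: no change
So after all 3 constraints: D(U) = {2,3,4}

Answer: {2,3,4}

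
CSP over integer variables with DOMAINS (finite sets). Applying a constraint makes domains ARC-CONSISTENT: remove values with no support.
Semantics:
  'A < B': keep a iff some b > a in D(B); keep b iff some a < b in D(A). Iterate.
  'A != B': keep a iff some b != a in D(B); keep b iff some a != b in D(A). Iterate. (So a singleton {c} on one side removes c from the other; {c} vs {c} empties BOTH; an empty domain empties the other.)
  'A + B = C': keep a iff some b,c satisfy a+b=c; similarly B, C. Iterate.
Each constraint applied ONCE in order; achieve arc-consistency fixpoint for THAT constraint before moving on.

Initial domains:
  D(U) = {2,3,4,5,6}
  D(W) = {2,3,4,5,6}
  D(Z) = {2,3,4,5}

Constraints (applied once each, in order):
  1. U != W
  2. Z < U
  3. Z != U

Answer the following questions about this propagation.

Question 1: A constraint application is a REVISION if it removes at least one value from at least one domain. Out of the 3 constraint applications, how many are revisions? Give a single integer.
Constraint 1 (U != W) on D(U)={2,3,4,5,6} D(W)={2,3,4,5,6}: no change => not a revision
Constraint 2 (Z < U) on D(Z)={2,3,4,5} D(U)={2,3,4,5,6}: U {2,3,4,5,6}->{3,4,5,6} => REVISION
Constraint 3 (Z != U) on D(Z)={2,3,4,5} D(U)={3,4,5,6}: no change => not a revision
Total revisions = 1

Answer: 1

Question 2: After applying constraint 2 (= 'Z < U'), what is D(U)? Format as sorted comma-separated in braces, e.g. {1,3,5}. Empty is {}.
Constraint 1 (U != W) on D(U)={2,3,4,5,6} D(W)={2,3,4,5,6}: no change
Constraint 2 (Z < U) on D(Z)={2,3,4,5} D(U)={2,3,4,5,6}: U {2,3,4,5,6}->{3,4,5,6}
So after constraint 2: D(U) = {3,4,5,6}

Answer: {3,4,5,6}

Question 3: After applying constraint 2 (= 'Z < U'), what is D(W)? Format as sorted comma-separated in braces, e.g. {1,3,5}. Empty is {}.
Answer: {2,3,4,5,6}

Derivation:
Constraint 1 (U != W) on D(U)={2,3,4,5,6} D(W)={2,3,4,5,6}: no change
Constraint 2 (Z < U) on D(Z)={2,3,4,5} D(U)={2,3,4,5,6}: U {2,3,4,5,6}->{3,4,5,6}
So after constraint 2: D(W) = {2,3,4,5,6}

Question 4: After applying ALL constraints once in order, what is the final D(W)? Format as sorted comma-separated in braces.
Constraint 1 (U != W) on D(U)={2,3,4,5,6} D(W)={2,3,4,5,6}: no change
Constraint 2 (Z < U) on D(Z)={2,3,4,5} D(U)={2,3,4,5,6}: U {2,3,4,5,6}->{3,4,5,6}
Constraint 3 (Z != U) on D(Z)={2,3,4,5} D(U)={3,4,5,6}: no change
So after all 3 constraints: D(W) = {2,3,4,5,6}

Answer: {2,3,4,5,6}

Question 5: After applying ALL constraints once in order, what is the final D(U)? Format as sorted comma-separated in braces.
Constraint 1 (U != W) on D(U)={2,3,4,5,6} D(W)={2,3,4,5,6}: no change
Constraint 2 (Z < U) on D(Z)={2,3,4,5} D(U)={2,3,4,5,6}: U {2,3,4,5,6}->{3,4,5,6}
Constraint 3 (Z != U) on D(Z)={2,3,4,5} D(U)={3,4,5,6}: no change
So after all 3 constraints: D(U) = {3,4,5,6}

Answer: {3,4,5,6}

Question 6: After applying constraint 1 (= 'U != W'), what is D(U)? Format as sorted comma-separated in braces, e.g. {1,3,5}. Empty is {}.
Answer: {2,3,4,5,6}

Derivation:
Constraint 1 (U != W) on D(U)={2,3,4,5,6} D(W)={2,3,4,5,6}: no change
So after constraint 1: D(U) = {2,3,4,5,6}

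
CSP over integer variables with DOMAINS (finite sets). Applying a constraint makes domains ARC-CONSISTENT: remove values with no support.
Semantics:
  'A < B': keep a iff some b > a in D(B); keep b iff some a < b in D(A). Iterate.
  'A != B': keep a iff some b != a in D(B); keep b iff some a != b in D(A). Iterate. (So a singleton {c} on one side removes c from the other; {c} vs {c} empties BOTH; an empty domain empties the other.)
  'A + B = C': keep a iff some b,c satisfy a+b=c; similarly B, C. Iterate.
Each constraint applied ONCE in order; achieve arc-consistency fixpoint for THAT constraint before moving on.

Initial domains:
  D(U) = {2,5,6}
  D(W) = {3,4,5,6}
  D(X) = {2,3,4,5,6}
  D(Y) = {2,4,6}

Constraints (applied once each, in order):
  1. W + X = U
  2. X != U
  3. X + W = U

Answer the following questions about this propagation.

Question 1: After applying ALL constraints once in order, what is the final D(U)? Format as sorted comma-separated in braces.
Answer: {5,6}

Derivation:
Constraint 1 (W + X = U) on D(W)={3,4,5,6} D(X)={2,3,4,5,6} D(U)={2,5,6}: W {3,4,5,6}->{3,4}; X {2,3,4,5,6}->{2,3}; U {2,5,6}->{5,6}
Constraint 2 (X != U) on D(X)={2,3} D(U)={5,6}: no change
Constraint 3 (X + W = U) on D(X)={2,3} D(W)={3,4} D(U)={5,6}: no change
So after all 3 constraints: D(U) = {5,6}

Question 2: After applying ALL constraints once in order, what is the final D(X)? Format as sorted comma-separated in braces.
Constraint 1 (W + X = U) on D(W)={3,4,5,6} D(X)={2,3,4,5,6} D(U)={2,5,6}: W {3,4,5,6}->{3,4}; X {2,3,4,5,6}->{2,3}; U {2,5,6}->{5,6}
Constraint 2 (X != U) on D(X)={2,3} D(U)={5,6}: no change
Constraint 3 (X + W = U) on D(X)={2,3} D(W)={3,4} D(U)={5,6}: no change
So after all 3 constraints: D(X) = {2,3}

Answer: {2,3}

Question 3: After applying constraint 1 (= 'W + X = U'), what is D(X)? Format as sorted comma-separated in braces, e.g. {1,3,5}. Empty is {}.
Constraint 1 (W + X = U) on D(W)={3,4,5,6} D(X)={2,3,4,5,6} D(U)={2,5,6}: W {3,4,5,6}->{3,4}; X {2,3,4,5,6}->{2,3}; U {2,5,6}->{5,6}
So after constraint 1: D(X) = {2,3}

Answer: {2,3}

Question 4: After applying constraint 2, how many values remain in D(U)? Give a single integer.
Constraint 1 (W + X = U) on D(W)={3,4,5,6} D(X)={2,3,4,5,6} D(U)={2,5,6}: W {3,4,5,6}->{3,4}; X {2,3,4,5,6}->{2,3}; U {2,5,6}->{5,6}
Constraint 2 (X != U) on D(X)={2,3} D(U)={5,6}: no change
So after constraint 2: D(U)={5,6}, size = 2

Answer: 2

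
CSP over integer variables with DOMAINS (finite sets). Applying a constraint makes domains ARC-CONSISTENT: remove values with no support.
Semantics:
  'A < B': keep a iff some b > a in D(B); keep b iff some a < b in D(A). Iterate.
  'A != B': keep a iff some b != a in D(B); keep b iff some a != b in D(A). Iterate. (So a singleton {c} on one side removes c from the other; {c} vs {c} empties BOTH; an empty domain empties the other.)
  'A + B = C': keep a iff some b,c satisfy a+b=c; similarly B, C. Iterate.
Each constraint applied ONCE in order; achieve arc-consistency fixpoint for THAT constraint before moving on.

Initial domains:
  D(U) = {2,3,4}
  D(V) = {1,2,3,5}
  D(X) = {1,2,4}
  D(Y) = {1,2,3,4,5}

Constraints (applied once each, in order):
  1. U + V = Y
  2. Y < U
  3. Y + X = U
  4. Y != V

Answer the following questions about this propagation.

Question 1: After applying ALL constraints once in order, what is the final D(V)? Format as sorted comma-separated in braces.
Constraint 1 (U + V = Y) on D(U)={2,3,4} D(V)={1,2,3,5} D(Y)={1,2,3,4,5}: V {1,2,3,5}->{1,2,3}; Y {1,2,3,4,5}->{3,4,5}
Constraint 2 (Y < U) on D(Y)={3,4,5} D(U)={2,3,4}: Y {3,4,5}->{3}; U {2,3,4}->{4}
Constraint 3 (Y + X = U) on D(Y)={3} D(X)={1,2,4} D(U)={4}: X {1,2,4}->{1}
Constraint 4 (Y != V) on D(Y)={3} D(V)={1,2,3}: V {1,2,3}->{1,2}
So after all 4 constraints: D(V) = {1,2}

Answer: {1,2}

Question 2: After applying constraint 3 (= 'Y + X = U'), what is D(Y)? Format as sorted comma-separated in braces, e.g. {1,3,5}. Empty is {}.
Constraint 1 (U + V = Y) on D(U)={2,3,4} D(V)={1,2,3,5} D(Y)={1,2,3,4,5}: V {1,2,3,5}->{1,2,3}; Y {1,2,3,4,5}->{3,4,5}
Constraint 2 (Y < U) on D(Y)={3,4,5} D(U)={2,3,4}: Y {3,4,5}->{3}; U {2,3,4}->{4}
Constraint 3 (Y + X = U) on D(Y)={3} D(X)={1,2,4} D(U)={4}: X {1,2,4}->{1}
So after constraint 3: D(Y) = {3}

Answer: {3}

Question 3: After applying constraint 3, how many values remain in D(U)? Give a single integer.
Constraint 1 (U + V = Y) on D(U)={2,3,4} D(V)={1,2,3,5} D(Y)={1,2,3,4,5}: V {1,2,3,5}->{1,2,3}; Y {1,2,3,4,5}->{3,4,5}
Constraint 2 (Y < U) on D(Y)={3,4,5} D(U)={2,3,4}: Y {3,4,5}->{3}; U {2,3,4}->{4}
Constraint 3 (Y + X = U) on D(Y)={3} D(X)={1,2,4} D(U)={4}: X {1,2,4}->{1}
So after constraint 3: D(U)={4}, size = 1

Answer: 1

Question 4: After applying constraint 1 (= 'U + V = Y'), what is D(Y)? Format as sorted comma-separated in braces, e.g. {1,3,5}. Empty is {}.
Constraint 1 (U + V = Y) on D(U)={2,3,4} D(V)={1,2,3,5} D(Y)={1,2,3,4,5}: V {1,2,3,5}->{1,2,3}; Y {1,2,3,4,5}->{3,4,5}
So after constraint 1: D(Y) = {3,4,5}

Answer: {3,4,5}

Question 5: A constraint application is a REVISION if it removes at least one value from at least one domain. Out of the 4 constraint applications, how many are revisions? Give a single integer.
Answer: 4

Derivation:
Constraint 1 (U + V = Y) on D(U)={2,3,4} D(V)={1,2,3,5} D(Y)={1,2,3,4,5}: V {1,2,3,5}->{1,2,3}; Y {1,2,3,4,5}->{3,4,5} => REVISION
Constraint 2 (Y < U) on D(Y)={3,4,5} D(U)={2,3,4}: Y {3,4,5}->{3}; U {2,3,4}->{4} => REVISION
Constraint 3 (Y + X = U) on D(Y)={3} D(X)={1,2,4} D(U)={4}: X {1,2,4}->{1} => REVISION
Constraint 4 (Y != V) on D(Y)={3} D(V)={1,2,3}: V {1,2,3}->{1,2} => REVISION
Total revisions = 4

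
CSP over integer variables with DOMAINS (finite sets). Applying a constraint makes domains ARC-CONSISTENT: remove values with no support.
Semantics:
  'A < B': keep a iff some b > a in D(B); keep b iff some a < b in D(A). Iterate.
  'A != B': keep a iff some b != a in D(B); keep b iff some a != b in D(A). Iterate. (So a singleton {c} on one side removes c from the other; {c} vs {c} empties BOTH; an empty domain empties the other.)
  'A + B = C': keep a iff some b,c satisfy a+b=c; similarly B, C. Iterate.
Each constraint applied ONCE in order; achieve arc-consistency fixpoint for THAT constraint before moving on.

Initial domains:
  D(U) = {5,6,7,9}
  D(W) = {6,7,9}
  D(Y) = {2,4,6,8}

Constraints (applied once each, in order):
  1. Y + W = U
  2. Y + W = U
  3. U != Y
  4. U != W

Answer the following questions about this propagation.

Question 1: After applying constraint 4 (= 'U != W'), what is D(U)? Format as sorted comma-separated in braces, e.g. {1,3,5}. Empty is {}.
Constraint 1 (Y + W = U) on D(Y)={2,4,6,8} D(W)={6,7,9} D(U)={5,6,7,9}: Y {2,4,6,8}->{2}; W {6,7,9}->{7}; U {5,6,7,9}->{9}
Constraint 2 (Y + W = U) on D(Y)={2} D(W)={7} D(U)={9}: no change
Constraint 3 (U != Y) on D(U)={9} D(Y)={2}: no change
Constraint 4 (U != W) on D(U)={9} D(W)={7}: no change
So after constraint 4: D(U) = {9}

Answer: {9}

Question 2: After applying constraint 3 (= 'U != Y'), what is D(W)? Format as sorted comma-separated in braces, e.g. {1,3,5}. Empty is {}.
Constraint 1 (Y + W = U) on D(Y)={2,4,6,8} D(W)={6,7,9} D(U)={5,6,7,9}: Y {2,4,6,8}->{2}; W {6,7,9}->{7}; U {5,6,7,9}->{9}
Constraint 2 (Y + W = U) on D(Y)={2} D(W)={7} D(U)={9}: no change
Constraint 3 (U != Y) on D(U)={9} D(Y)={2}: no change
So after constraint 3: D(W) = {7}

Answer: {7}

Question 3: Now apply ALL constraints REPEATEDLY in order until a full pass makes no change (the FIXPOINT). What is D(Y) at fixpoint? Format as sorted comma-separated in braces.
pass 0 (initial): D(Y)={2,4,6,8}
pass 1: U {5,6,7,9}->{9}; W {6,7,9}->{7}; Y {2,4,6,8}->{2}
pass 2: no change
Fixpoint after 2 passes: D(Y) = {2}

Answer: {2}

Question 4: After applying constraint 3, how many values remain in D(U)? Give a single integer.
Constraint 1 (Y + W = U) on D(Y)={2,4,6,8} D(W)={6,7,9} D(U)={5,6,7,9}: Y {2,4,6,8}->{2}; W {6,7,9}->{7}; U {5,6,7,9}->{9}
Constraint 2 (Y + W = U) on D(Y)={2} D(W)={7} D(U)={9}: no change
Constraint 3 (U != Y) on D(U)={9} D(Y)={2}: no change
So after constraint 3: D(U)={9}, size = 1

Answer: 1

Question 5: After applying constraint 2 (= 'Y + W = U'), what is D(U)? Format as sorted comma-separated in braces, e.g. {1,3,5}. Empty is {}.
Constraint 1 (Y + W = U) on D(Y)={2,4,6,8} D(W)={6,7,9} D(U)={5,6,7,9}: Y {2,4,6,8}->{2}; W {6,7,9}->{7}; U {5,6,7,9}->{9}
Constraint 2 (Y + W = U) on D(Y)={2} D(W)={7} D(U)={9}: no change
So after constraint 2: D(U) = {9}

Answer: {9}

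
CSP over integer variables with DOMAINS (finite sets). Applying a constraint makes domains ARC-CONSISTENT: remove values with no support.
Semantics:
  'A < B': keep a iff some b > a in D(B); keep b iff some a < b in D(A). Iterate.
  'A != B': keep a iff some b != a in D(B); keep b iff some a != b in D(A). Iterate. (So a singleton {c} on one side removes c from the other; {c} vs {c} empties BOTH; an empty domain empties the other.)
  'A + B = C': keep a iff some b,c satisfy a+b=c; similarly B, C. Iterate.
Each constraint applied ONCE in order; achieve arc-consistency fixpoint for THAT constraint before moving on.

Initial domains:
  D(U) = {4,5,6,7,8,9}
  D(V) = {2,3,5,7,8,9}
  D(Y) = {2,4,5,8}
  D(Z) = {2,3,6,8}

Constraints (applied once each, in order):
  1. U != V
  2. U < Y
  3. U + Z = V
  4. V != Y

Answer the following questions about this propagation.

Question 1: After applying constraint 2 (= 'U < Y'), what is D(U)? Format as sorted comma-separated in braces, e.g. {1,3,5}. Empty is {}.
Constraint 1 (U != V) on D(U)={4,5,6,7,8,9} D(V)={2,3,5,7,8,9}: no change
Constraint 2 (U < Y) on D(U)={4,5,6,7,8,9} D(Y)={2,4,5,8}: U {4,5,6,7,8,9}->{4,5,6,7}; Y {2,4,5,8}->{5,8}
So after constraint 2: D(U) = {4,5,6,7}

Answer: {4,5,6,7}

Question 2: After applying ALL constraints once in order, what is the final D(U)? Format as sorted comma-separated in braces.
Constraint 1 (U != V) on D(U)={4,5,6,7,8,9} D(V)={2,3,5,7,8,9}: no change
Constraint 2 (U < Y) on D(U)={4,5,6,7,8,9} D(Y)={2,4,5,8}: U {4,5,6,7,8,9}->{4,5,6,7}; Y {2,4,5,8}->{5,8}
Constraint 3 (U + Z = V) on D(U)={4,5,6,7} D(Z)={2,3,6,8} D(V)={2,3,5,7,8,9}: Z {2,3,6,8}->{2,3}; V {2,3,5,7,8,9}->{7,8,9}
Constraint 4 (V != Y) on D(V)={7,8,9} D(Y)={5,8}: no change
So after all 4 constraints: D(U) = {4,5,6,7}

Answer: {4,5,6,7}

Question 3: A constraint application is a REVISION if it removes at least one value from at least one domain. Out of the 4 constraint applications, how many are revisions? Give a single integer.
Answer: 2

Derivation:
Constraint 1 (U != V) on D(U)={4,5,6,7,8,9} D(V)={2,3,5,7,8,9}: no change => not a revision
Constraint 2 (U < Y) on D(U)={4,5,6,7,8,9} D(Y)={2,4,5,8}: U {4,5,6,7,8,9}->{4,5,6,7}; Y {2,4,5,8}->{5,8} => REVISION
Constraint 3 (U + Z = V) on D(U)={4,5,6,7} D(Z)={2,3,6,8} D(V)={2,3,5,7,8,9}: Z {2,3,6,8}->{2,3}; V {2,3,5,7,8,9}->{7,8,9} => REVISION
Constraint 4 (V != Y) on D(V)={7,8,9} D(Y)={5,8}: no change => not a revision
Total revisions = 2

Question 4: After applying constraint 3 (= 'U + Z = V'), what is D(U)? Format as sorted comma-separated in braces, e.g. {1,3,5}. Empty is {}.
Constraint 1 (U != V) on D(U)={4,5,6,7,8,9} D(V)={2,3,5,7,8,9}: no change
Constraint 2 (U < Y) on D(U)={4,5,6,7,8,9} D(Y)={2,4,5,8}: U {4,5,6,7,8,9}->{4,5,6,7}; Y {2,4,5,8}->{5,8}
Constraint 3 (U + Z = V) on D(U)={4,5,6,7} D(Z)={2,3,6,8} D(V)={2,3,5,7,8,9}: Z {2,3,6,8}->{2,3}; V {2,3,5,7,8,9}->{7,8,9}
So after constraint 3: D(U) = {4,5,6,7}

Answer: {4,5,6,7}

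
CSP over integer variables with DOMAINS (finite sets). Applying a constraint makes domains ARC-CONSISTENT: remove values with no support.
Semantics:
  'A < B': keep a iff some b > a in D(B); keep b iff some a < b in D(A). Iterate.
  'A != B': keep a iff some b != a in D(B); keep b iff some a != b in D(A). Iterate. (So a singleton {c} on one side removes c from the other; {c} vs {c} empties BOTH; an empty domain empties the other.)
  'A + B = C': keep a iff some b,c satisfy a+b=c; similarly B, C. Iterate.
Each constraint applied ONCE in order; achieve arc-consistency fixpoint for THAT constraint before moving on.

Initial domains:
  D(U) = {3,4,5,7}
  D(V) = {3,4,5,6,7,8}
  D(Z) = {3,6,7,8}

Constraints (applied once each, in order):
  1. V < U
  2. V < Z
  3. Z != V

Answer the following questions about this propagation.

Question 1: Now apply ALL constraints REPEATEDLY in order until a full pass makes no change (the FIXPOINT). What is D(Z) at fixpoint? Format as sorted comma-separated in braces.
Answer: {6,7,8}

Derivation:
pass 0 (initial): D(Z)={3,6,7,8}
pass 1: U {3,4,5,7}->{4,5,7}; V {3,4,5,6,7,8}->{3,4,5,6}; Z {3,6,7,8}->{6,7,8}
pass 2: no change
Fixpoint after 2 passes: D(Z) = {6,7,8}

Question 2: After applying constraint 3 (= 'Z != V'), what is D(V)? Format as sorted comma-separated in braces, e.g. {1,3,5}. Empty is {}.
Answer: {3,4,5,6}

Derivation:
Constraint 1 (V < U) on D(V)={3,4,5,6,7,8} D(U)={3,4,5,7}: V {3,4,5,6,7,8}->{3,4,5,6}; U {3,4,5,7}->{4,5,7}
Constraint 2 (V < Z) on D(V)={3,4,5,6} D(Z)={3,6,7,8}: Z {3,6,7,8}->{6,7,8}
Constraint 3 (Z != V) on D(Z)={6,7,8} D(V)={3,4,5,6}: no change
So after constraint 3: D(V) = {3,4,5,6}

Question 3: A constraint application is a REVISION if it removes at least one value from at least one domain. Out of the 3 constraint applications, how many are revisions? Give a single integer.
Constraint 1 (V < U) on D(V)={3,4,5,6,7,8} D(U)={3,4,5,7}: V {3,4,5,6,7,8}->{3,4,5,6}; U {3,4,5,7}->{4,5,7} => REVISION
Constraint 2 (V < Z) on D(V)={3,4,5,6} D(Z)={3,6,7,8}: Z {3,6,7,8}->{6,7,8} => REVISION
Constraint 3 (Z != V) on D(Z)={6,7,8} D(V)={3,4,5,6}: no change => not a revision
Total revisions = 2

Answer: 2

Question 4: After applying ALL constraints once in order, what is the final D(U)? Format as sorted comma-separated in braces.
Answer: {4,5,7}

Derivation:
Constraint 1 (V < U) on D(V)={3,4,5,6,7,8} D(U)={3,4,5,7}: V {3,4,5,6,7,8}->{3,4,5,6}; U {3,4,5,7}->{4,5,7}
Constraint 2 (V < Z) on D(V)={3,4,5,6} D(Z)={3,6,7,8}: Z {3,6,7,8}->{6,7,8}
Constraint 3 (Z != V) on D(Z)={6,7,8} D(V)={3,4,5,6}: no change
So after all 3 constraints: D(U) = {4,5,7}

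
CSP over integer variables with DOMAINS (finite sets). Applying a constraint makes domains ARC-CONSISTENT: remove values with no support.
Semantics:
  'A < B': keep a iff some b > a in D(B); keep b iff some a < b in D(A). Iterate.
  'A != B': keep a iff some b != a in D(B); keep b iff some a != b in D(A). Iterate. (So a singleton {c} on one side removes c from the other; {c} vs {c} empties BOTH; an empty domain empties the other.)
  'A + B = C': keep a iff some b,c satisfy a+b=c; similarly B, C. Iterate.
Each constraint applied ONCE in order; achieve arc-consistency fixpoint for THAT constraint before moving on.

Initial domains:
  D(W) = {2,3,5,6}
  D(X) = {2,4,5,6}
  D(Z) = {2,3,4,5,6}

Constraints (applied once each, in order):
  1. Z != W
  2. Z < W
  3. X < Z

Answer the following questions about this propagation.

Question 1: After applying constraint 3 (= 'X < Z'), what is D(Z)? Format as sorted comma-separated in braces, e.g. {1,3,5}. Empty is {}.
Answer: {3,4,5}

Derivation:
Constraint 1 (Z != W) on D(Z)={2,3,4,5,6} D(W)={2,3,5,6}: no change
Constraint 2 (Z < W) on D(Z)={2,3,4,5,6} D(W)={2,3,5,6}: Z {2,3,4,5,6}->{2,3,4,5}; W {2,3,5,6}->{3,5,6}
Constraint 3 (X < Z) on D(X)={2,4,5,6} D(Z)={2,3,4,5}: X {2,4,5,6}->{2,4}; Z {2,3,4,5}->{3,4,5}
So after constraint 3: D(Z) = {3,4,5}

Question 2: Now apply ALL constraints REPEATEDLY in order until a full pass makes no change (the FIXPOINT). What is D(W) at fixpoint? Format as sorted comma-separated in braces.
Answer: {5,6}

Derivation:
pass 0 (initial): D(W)={2,3,5,6}
pass 1: W {2,3,5,6}->{3,5,6}; X {2,4,5,6}->{2,4}; Z {2,3,4,5,6}->{3,4,5}
pass 2: W {3,5,6}->{5,6}
pass 3: no change
Fixpoint after 3 passes: D(W) = {5,6}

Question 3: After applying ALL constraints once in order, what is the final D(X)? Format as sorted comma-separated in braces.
Constraint 1 (Z != W) on D(Z)={2,3,4,5,6} D(W)={2,3,5,6}: no change
Constraint 2 (Z < W) on D(Z)={2,3,4,5,6} D(W)={2,3,5,6}: Z {2,3,4,5,6}->{2,3,4,5}; W {2,3,5,6}->{3,5,6}
Constraint 3 (X < Z) on D(X)={2,4,5,6} D(Z)={2,3,4,5}: X {2,4,5,6}->{2,4}; Z {2,3,4,5}->{3,4,5}
So after all 3 constraints: D(X) = {2,4}

Answer: {2,4}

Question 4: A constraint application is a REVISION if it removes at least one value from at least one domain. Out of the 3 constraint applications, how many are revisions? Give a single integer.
Answer: 2

Derivation:
Constraint 1 (Z != W) on D(Z)={2,3,4,5,6} D(W)={2,3,5,6}: no change => not a revision
Constraint 2 (Z < W) on D(Z)={2,3,4,5,6} D(W)={2,3,5,6}: Z {2,3,4,5,6}->{2,3,4,5}; W {2,3,5,6}->{3,5,6} => REVISION
Constraint 3 (X < Z) on D(X)={2,4,5,6} D(Z)={2,3,4,5}: X {2,4,5,6}->{2,4}; Z {2,3,4,5}->{3,4,5} => REVISION
Total revisions = 2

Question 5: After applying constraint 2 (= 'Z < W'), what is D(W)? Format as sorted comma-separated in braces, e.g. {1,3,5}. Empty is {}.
Answer: {3,5,6}

Derivation:
Constraint 1 (Z != W) on D(Z)={2,3,4,5,6} D(W)={2,3,5,6}: no change
Constraint 2 (Z < W) on D(Z)={2,3,4,5,6} D(W)={2,3,5,6}: Z {2,3,4,5,6}->{2,3,4,5}; W {2,3,5,6}->{3,5,6}
So after constraint 2: D(W) = {3,5,6}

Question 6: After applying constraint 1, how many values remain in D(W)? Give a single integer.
Answer: 4

Derivation:
Constraint 1 (Z != W) on D(Z)={2,3,4,5,6} D(W)={2,3,5,6}: no change
So after constraint 1: D(W)={2,3,5,6}, size = 4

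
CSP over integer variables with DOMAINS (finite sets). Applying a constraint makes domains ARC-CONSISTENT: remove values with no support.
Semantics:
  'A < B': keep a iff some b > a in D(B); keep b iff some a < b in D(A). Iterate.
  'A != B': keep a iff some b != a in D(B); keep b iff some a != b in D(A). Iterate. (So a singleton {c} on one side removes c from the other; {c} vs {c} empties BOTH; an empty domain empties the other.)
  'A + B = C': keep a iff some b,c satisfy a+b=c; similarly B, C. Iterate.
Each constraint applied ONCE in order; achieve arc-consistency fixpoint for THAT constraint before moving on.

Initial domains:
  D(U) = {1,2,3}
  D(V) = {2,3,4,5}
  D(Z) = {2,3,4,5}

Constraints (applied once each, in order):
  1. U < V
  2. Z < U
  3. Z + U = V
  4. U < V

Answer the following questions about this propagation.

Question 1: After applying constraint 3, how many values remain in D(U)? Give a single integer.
Constraint 1 (U < V) on D(U)={1,2,3} D(V)={2,3,4,5}: no change
Constraint 2 (Z < U) on D(Z)={2,3,4,5} D(U)={1,2,3}: Z {2,3,4,5}->{2}; U {1,2,3}->{3}
Constraint 3 (Z + U = V) on D(Z)={2} D(U)={3} D(V)={2,3,4,5}: V {2,3,4,5}->{5}
So after constraint 3: D(U)={3}, size = 1

Answer: 1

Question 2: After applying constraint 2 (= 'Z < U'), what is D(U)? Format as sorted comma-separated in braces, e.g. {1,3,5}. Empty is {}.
Constraint 1 (U < V) on D(U)={1,2,3} D(V)={2,3,4,5}: no change
Constraint 2 (Z < U) on D(Z)={2,3,4,5} D(U)={1,2,3}: Z {2,3,4,5}->{2}; U {1,2,3}->{3}
So after constraint 2: D(U) = {3}

Answer: {3}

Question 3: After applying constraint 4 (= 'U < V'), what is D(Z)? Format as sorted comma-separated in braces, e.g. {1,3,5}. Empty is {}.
Constraint 1 (U < V) on D(U)={1,2,3} D(V)={2,3,4,5}: no change
Constraint 2 (Z < U) on D(Z)={2,3,4,5} D(U)={1,2,3}: Z {2,3,4,5}->{2}; U {1,2,3}->{3}
Constraint 3 (Z + U = V) on D(Z)={2} D(U)={3} D(V)={2,3,4,5}: V {2,3,4,5}->{5}
Constraint 4 (U < V) on D(U)={3} D(V)={5}: no change
So after constraint 4: D(Z) = {2}

Answer: {2}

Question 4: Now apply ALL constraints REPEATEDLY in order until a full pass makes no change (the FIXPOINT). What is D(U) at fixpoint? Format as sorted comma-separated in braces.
pass 0 (initial): D(U)={1,2,3}
pass 1: U {1,2,3}->{3}; V {2,3,4,5}->{5}; Z {2,3,4,5}->{2}
pass 2: no change
Fixpoint after 2 passes: D(U) = {3}

Answer: {3}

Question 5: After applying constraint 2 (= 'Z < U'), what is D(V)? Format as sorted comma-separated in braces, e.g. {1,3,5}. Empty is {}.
Answer: {2,3,4,5}

Derivation:
Constraint 1 (U < V) on D(U)={1,2,3} D(V)={2,3,4,5}: no change
Constraint 2 (Z < U) on D(Z)={2,3,4,5} D(U)={1,2,3}: Z {2,3,4,5}->{2}; U {1,2,3}->{3}
So after constraint 2: D(V) = {2,3,4,5}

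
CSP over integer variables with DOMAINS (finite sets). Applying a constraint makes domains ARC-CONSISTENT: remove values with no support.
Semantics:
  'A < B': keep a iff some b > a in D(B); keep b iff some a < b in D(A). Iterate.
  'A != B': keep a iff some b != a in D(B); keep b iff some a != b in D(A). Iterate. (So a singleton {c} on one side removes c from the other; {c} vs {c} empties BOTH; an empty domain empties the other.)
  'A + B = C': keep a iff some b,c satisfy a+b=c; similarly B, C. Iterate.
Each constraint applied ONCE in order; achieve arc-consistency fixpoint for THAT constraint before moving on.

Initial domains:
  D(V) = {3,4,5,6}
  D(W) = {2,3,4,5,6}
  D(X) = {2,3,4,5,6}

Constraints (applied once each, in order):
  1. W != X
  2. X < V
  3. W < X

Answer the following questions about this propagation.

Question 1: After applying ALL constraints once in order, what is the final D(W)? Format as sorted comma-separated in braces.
Answer: {2,3,4}

Derivation:
Constraint 1 (W != X) on D(W)={2,3,4,5,6} D(X)={2,3,4,5,6}: no change
Constraint 2 (X < V) on D(X)={2,3,4,5,6} D(V)={3,4,5,6}: X {2,3,4,5,6}->{2,3,4,5}
Constraint 3 (W < X) on D(W)={2,3,4,5,6} D(X)={2,3,4,5}: W {2,3,4,5,6}->{2,3,4}; X {2,3,4,5}->{3,4,5}
So after all 3 constraints: D(W) = {2,3,4}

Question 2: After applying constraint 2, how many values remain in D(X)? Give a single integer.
Constraint 1 (W != X) on D(W)={2,3,4,5,6} D(X)={2,3,4,5,6}: no change
Constraint 2 (X < V) on D(X)={2,3,4,5,6} D(V)={3,4,5,6}: X {2,3,4,5,6}->{2,3,4,5}
So after constraint 2: D(X)={2,3,4,5}, size = 4

Answer: 4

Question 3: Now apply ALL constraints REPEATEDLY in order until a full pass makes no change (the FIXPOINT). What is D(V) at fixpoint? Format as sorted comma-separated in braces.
pass 0 (initial): D(V)={3,4,5,6}
pass 1: W {2,3,4,5,6}->{2,3,4}; X {2,3,4,5,6}->{3,4,5}
pass 2: V {3,4,5,6}->{4,5,6}
pass 3: no change
Fixpoint after 3 passes: D(V) = {4,5,6}

Answer: {4,5,6}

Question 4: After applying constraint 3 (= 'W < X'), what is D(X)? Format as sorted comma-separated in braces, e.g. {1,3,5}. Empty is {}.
Constraint 1 (W != X) on D(W)={2,3,4,5,6} D(X)={2,3,4,5,6}: no change
Constraint 2 (X < V) on D(X)={2,3,4,5,6} D(V)={3,4,5,6}: X {2,3,4,5,6}->{2,3,4,5}
Constraint 3 (W < X) on D(W)={2,3,4,5,6} D(X)={2,3,4,5}: W {2,3,4,5,6}->{2,3,4}; X {2,3,4,5}->{3,4,5}
So after constraint 3: D(X) = {3,4,5}

Answer: {3,4,5}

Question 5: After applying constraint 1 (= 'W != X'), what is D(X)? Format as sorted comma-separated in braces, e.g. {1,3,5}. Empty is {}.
Constraint 1 (W != X) on D(W)={2,3,4,5,6} D(X)={2,3,4,5,6}: no change
So after constraint 1: D(X) = {2,3,4,5,6}

Answer: {2,3,4,5,6}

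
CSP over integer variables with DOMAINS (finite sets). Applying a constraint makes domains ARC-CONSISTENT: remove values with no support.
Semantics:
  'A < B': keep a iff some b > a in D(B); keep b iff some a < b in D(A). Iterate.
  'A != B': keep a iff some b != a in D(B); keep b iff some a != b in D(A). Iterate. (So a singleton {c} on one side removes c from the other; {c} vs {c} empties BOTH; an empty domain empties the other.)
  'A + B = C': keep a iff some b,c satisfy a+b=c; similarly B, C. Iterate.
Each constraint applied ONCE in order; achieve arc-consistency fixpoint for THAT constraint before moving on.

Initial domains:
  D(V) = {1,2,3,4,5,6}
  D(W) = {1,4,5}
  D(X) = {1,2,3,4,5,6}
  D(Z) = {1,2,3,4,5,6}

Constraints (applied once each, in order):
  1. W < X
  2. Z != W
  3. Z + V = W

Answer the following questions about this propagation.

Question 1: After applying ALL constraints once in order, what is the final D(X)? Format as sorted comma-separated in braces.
Constraint 1 (W < X) on D(W)={1,4,5} D(X)={1,2,3,4,5,6}: X {1,2,3,4,5,6}->{2,3,4,5,6}
Constraint 2 (Z != W) on D(Z)={1,2,3,4,5,6} D(W)={1,4,5}: no change
Constraint 3 (Z + V = W) on D(Z)={1,2,3,4,5,6} D(V)={1,2,3,4,5,6} D(W)={1,4,5}: Z {1,2,3,4,5,6}->{1,2,3,4}; V {1,2,3,4,5,6}->{1,2,3,4}; W {1,4,5}->{4,5}
So after all 3 constraints: D(X) = {2,3,4,5,6}

Answer: {2,3,4,5,6}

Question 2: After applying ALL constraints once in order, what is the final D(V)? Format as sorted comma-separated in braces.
Constraint 1 (W < X) on D(W)={1,4,5} D(X)={1,2,3,4,5,6}: X {1,2,3,4,5,6}->{2,3,4,5,6}
Constraint 2 (Z != W) on D(Z)={1,2,3,4,5,6} D(W)={1,4,5}: no change
Constraint 3 (Z + V = W) on D(Z)={1,2,3,4,5,6} D(V)={1,2,3,4,5,6} D(W)={1,4,5}: Z {1,2,3,4,5,6}->{1,2,3,4}; V {1,2,3,4,5,6}->{1,2,3,4}; W {1,4,5}->{4,5}
So after all 3 constraints: D(V) = {1,2,3,4}

Answer: {1,2,3,4}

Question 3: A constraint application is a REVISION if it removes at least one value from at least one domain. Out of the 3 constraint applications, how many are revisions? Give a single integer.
Answer: 2

Derivation:
Constraint 1 (W < X) on D(W)={1,4,5} D(X)={1,2,3,4,5,6}: X {1,2,3,4,5,6}->{2,3,4,5,6} => REVISION
Constraint 2 (Z != W) on D(Z)={1,2,3,4,5,6} D(W)={1,4,5}: no change => not a revision
Constraint 3 (Z + V = W) on D(Z)={1,2,3,4,5,6} D(V)={1,2,3,4,5,6} D(W)={1,4,5}: Z {1,2,3,4,5,6}->{1,2,3,4}; V {1,2,3,4,5,6}->{1,2,3,4}; W {1,4,5}->{4,5} => REVISION
Total revisions = 2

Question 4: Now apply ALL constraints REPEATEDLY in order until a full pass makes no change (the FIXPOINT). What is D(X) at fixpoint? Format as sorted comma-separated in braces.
pass 0 (initial): D(X)={1,2,3,4,5,6}
pass 1: V {1,2,3,4,5,6}->{1,2,3,4}; W {1,4,5}->{4,5}; X {1,2,3,4,5,6}->{2,3,4,5,6}; Z {1,2,3,4,5,6}->{1,2,3,4}
pass 2: X {2,3,4,5,6}->{5,6}
pass 3: no change
Fixpoint after 3 passes: D(X) = {5,6}

Answer: {5,6}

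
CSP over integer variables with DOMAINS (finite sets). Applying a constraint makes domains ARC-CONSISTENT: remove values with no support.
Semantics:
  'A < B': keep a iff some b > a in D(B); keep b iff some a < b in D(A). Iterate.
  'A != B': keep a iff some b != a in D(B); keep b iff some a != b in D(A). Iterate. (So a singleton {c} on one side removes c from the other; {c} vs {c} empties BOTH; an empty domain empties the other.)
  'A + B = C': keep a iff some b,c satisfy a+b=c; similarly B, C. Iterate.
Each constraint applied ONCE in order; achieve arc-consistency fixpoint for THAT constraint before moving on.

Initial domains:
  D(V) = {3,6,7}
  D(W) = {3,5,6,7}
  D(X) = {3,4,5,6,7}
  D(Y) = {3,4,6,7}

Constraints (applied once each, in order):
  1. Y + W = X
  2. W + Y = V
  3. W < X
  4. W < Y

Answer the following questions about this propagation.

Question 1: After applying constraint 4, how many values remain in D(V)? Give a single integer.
Constraint 1 (Y + W = X) on D(Y)={3,4,6,7} D(W)={3,5,6,7} D(X)={3,4,5,6,7}: Y {3,4,6,7}->{3,4}; W {3,5,6,7}->{3}; X {3,4,5,6,7}->{6,7}
Constraint 2 (W + Y = V) on D(W)={3} D(Y)={3,4} D(V)={3,6,7}: V {3,6,7}->{6,7}
Constraint 3 (W < X) on D(W)={3} D(X)={6,7}: no change
Constraint 4 (W < Y) on D(W)={3} D(Y)={3,4}: Y {3,4}->{4}
So after constraint 4: D(V)={6,7}, size = 2

Answer: 2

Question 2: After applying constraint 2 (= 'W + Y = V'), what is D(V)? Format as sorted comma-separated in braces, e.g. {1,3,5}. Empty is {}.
Answer: {6,7}

Derivation:
Constraint 1 (Y + W = X) on D(Y)={3,4,6,7} D(W)={3,5,6,7} D(X)={3,4,5,6,7}: Y {3,4,6,7}->{3,4}; W {3,5,6,7}->{3}; X {3,4,5,6,7}->{6,7}
Constraint 2 (W + Y = V) on D(W)={3} D(Y)={3,4} D(V)={3,6,7}: V {3,6,7}->{6,7}
So after constraint 2: D(V) = {6,7}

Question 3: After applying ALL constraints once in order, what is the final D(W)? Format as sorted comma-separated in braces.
Constraint 1 (Y + W = X) on D(Y)={3,4,6,7} D(W)={3,5,6,7} D(X)={3,4,5,6,7}: Y {3,4,6,7}->{3,4}; W {3,5,6,7}->{3}; X {3,4,5,6,7}->{6,7}
Constraint 2 (W + Y = V) on D(W)={3} D(Y)={3,4} D(V)={3,6,7}: V {3,6,7}->{6,7}
Constraint 3 (W < X) on D(W)={3} D(X)={6,7}: no change
Constraint 4 (W < Y) on D(W)={3} D(Y)={3,4}: Y {3,4}->{4}
So after all 4 constraints: D(W) = {3}

Answer: {3}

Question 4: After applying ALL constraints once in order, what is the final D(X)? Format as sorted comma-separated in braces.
Answer: {6,7}

Derivation:
Constraint 1 (Y + W = X) on D(Y)={3,4,6,7} D(W)={3,5,6,7} D(X)={3,4,5,6,7}: Y {3,4,6,7}->{3,4}; W {3,5,6,7}->{3}; X {3,4,5,6,7}->{6,7}
Constraint 2 (W + Y = V) on D(W)={3} D(Y)={3,4} D(V)={3,6,7}: V {3,6,7}->{6,7}
Constraint 3 (W < X) on D(W)={3} D(X)={6,7}: no change
Constraint 4 (W < Y) on D(W)={3} D(Y)={3,4}: Y {3,4}->{4}
So after all 4 constraints: D(X) = {6,7}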